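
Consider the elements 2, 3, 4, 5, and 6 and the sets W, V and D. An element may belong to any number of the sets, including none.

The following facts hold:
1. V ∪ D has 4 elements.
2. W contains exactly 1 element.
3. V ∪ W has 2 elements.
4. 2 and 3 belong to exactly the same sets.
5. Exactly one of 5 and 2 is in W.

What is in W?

W = {5}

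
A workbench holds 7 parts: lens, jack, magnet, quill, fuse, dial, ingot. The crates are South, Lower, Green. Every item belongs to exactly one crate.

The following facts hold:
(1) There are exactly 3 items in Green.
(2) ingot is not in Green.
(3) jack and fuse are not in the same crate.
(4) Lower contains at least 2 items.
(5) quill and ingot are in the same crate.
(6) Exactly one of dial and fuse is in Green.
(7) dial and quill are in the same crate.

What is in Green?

Green = {fuse, lens, magnet}

From (2): ingot ∉ Green.
(5): quill matches ingot: quill ∉ Green.
(7): dial matches quill: dial ∉ Green.
(6) (exactly one): fuse ∈ Green.
(3): jack ∉ Green.
(1): only 3 candidates remain for Green, so all are in.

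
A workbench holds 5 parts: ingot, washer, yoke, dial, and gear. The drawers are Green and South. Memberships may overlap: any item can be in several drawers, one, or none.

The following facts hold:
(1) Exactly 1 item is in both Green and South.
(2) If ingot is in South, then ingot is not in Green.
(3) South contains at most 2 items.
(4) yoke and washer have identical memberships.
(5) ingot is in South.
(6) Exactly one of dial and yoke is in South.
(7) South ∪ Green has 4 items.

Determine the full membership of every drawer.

Green = {dial, washer, yoke}; South = {dial, ingot}

From (5): ingot ∈ South.
(2): ingot ∉ Green.
Suppose washer ∉ Green: no assignment then satisfies all the clues, so washer ∈ Green.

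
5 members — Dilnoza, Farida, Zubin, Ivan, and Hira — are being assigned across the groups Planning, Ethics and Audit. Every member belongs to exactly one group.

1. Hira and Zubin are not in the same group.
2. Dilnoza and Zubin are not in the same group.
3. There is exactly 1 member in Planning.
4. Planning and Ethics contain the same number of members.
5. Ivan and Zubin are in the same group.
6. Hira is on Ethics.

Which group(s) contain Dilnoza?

From (6): Hira ∈ Ethics.
(1): Zubin ∉ Ethics.
(5): Ivan matches Zubin: Ivan ∉ Ethics.
Suppose Dilnoza ∉ Planning: no assignment then satisfies all the clues, so Dilnoza ∈ Planning.

Dilnoza: Planning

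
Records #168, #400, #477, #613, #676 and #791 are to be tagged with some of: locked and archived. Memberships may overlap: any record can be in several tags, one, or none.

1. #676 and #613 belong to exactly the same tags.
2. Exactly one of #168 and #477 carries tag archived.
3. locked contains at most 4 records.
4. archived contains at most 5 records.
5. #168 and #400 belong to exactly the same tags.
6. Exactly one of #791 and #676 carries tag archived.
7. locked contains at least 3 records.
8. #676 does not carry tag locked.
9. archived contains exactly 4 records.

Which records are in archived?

archived = {#168, #400, #613, #676}

From (8): #676 ∉ locked.
(1): #613 matches #676: #613 ∉ locked.
Suppose #168 ∉ archived: no assignment then satisfies all the clues, so #168 ∈ archived.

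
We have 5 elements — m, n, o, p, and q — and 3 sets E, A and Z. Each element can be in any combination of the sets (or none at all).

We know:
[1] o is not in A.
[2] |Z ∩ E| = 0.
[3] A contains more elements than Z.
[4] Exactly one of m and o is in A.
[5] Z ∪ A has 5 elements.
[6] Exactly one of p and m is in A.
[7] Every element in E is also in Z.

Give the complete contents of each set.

E = {}; A = {m, n, q}; Z = {o, p}

From (1): o ∉ A.
(4) (exactly one): m ∈ A.
(6) (exactly one): p ∉ A.
Suppose m ∈ E: no assignment then satisfies all the clues, so m ∉ E.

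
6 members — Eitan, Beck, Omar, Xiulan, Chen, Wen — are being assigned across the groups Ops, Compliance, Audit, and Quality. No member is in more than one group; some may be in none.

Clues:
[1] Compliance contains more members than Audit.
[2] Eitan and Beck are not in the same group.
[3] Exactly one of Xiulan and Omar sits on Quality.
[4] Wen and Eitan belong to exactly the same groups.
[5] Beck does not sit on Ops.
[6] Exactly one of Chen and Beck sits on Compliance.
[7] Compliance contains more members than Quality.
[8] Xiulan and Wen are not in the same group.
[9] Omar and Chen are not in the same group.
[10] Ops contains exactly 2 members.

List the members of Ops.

Ops = {Eitan, Wen}

From (5): Beck ∉ Ops.
Suppose Eitan ∉ Ops: no assignment then satisfies all the clues, so Eitan ∈ Ops.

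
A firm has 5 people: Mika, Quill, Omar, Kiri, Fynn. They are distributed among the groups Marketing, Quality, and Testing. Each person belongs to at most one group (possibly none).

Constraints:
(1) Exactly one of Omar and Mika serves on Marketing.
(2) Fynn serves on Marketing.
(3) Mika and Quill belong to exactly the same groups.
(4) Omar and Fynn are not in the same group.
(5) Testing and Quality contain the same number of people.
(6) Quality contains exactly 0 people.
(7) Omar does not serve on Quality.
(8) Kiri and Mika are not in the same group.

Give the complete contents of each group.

Marketing = {Fynn, Mika, Quill}; Quality = {}; Testing = {}

From (2): Fynn ∈ Marketing.
From (7): Omar ∉ Quality.
(4): Omar ∉ Marketing.
(6): Quality already has 0, so the rest are out.
(1) (exactly one): Mika ∈ Marketing.
(3): Quill matches Mika: Quill ∈ Marketing.
(8): Kiri ∉ Marketing.
Suppose Omar ∈ Testing: no assignment then satisfies all the clues, so Omar ∉ Testing.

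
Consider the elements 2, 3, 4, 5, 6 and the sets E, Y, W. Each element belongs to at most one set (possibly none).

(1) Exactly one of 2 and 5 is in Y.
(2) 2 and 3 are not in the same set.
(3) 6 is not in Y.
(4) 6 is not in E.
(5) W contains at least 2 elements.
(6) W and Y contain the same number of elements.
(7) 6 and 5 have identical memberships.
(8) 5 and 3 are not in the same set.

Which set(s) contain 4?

4: Y

From (3): 6 ∉ Y.
From (4): 6 ∉ E.
(7): 5 matches 6: 5 ∉ E.
(7): 5 matches 6: 5 ∉ Y.
(1) (exactly one): 2 ∈ Y.
(2): 3 ∉ Y.
Suppose 4 ∈ E: no assignment then satisfies all the clues, so 4 ∉ E.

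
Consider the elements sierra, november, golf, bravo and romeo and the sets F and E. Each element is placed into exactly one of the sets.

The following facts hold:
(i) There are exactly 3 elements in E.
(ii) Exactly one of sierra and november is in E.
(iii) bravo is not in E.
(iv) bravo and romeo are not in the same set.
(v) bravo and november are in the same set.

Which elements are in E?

From (iii): bravo ∉ E.
(v): november matches bravo: november ∉ E.
Only one set left: november ∈ F.
Only one set left: bravo ∈ F.
(i): only 3 candidates remain for E, so all are in.

E = {golf, romeo, sierra}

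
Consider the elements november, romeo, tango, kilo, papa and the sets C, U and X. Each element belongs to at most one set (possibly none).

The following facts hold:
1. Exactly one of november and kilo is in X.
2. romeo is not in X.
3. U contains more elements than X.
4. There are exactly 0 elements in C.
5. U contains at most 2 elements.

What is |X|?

1

From (2): romeo ∉ X.
(4): C already has 0, so the rest are out.
Suppose tango ∈ X: no assignment then satisfies all the clues, so tango ∉ X.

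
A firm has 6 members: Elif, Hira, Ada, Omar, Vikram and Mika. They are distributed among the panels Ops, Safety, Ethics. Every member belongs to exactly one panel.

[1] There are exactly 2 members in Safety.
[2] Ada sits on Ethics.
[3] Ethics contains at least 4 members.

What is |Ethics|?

4

From (2): Ada ∈ Ethics.
Suppose Elif ∈ Ops: no assignment then satisfies all the clues, so Elif ∉ Ops.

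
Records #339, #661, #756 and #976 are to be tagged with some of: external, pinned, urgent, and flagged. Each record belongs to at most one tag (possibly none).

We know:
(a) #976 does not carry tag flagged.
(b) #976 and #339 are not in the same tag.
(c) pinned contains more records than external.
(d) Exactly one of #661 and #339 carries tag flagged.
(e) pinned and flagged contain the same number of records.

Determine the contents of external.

external = {}

From (a): #976 ∉ flagged.
Suppose #339 ∈ external: no assignment then satisfies all the clues, so #339 ∉ external.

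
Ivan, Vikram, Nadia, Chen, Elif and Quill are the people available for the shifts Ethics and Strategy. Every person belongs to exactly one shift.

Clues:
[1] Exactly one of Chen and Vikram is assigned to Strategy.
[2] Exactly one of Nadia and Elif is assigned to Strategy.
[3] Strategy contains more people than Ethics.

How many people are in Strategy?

4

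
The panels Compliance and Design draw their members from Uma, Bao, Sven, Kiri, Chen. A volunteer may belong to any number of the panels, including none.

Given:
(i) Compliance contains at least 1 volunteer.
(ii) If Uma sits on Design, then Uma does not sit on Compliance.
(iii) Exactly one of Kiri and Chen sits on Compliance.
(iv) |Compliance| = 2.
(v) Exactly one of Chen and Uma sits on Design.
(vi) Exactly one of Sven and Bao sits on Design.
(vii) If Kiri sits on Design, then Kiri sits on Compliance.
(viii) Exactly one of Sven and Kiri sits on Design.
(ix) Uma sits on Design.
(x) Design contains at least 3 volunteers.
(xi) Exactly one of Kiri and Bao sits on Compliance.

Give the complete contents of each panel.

Compliance = {Kiri, Sven}; Design = {Bao, Kiri, Uma}

From (ix): Uma ∈ Design.
(ii): Uma ∉ Compliance.
(v) (exactly one): Chen ∉ Design.
Suppose Bao ∈ Compliance: no assignment then satisfies all the clues, so Bao ∉ Compliance.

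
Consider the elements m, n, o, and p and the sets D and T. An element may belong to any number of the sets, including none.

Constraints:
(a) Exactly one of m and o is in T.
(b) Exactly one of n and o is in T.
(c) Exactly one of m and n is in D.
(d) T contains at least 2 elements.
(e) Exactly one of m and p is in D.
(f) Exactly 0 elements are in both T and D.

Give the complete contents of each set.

D = {m}; T = {o, p}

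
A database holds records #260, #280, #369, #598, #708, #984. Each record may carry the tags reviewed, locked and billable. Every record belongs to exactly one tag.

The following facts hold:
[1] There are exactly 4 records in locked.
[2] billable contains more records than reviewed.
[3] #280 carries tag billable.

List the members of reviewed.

reviewed = {}

From (3): #280 ∈ billable.
Suppose #260 ∈ reviewed: no assignment then satisfies all the clues, so #260 ∉ reviewed.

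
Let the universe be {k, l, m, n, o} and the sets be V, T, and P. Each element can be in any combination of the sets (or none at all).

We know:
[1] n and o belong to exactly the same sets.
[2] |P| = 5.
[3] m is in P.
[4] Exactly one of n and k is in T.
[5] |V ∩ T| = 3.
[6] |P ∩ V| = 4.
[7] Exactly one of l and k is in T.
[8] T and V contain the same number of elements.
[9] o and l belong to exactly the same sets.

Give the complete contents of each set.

V = {k, l, n, o}; T = {l, m, n, o}; P = {k, l, m, n, o}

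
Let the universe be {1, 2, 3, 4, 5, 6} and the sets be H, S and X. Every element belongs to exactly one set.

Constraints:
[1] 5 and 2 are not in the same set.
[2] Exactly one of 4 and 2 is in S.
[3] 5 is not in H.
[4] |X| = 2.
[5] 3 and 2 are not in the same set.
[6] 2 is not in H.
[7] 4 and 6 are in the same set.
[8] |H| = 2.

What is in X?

X = {3, 5}

From (3): 5 ∉ H.
From (6): 2 ∉ H.
Suppose 1 ∈ X: no assignment then satisfies all the clues, so 1 ∉ X.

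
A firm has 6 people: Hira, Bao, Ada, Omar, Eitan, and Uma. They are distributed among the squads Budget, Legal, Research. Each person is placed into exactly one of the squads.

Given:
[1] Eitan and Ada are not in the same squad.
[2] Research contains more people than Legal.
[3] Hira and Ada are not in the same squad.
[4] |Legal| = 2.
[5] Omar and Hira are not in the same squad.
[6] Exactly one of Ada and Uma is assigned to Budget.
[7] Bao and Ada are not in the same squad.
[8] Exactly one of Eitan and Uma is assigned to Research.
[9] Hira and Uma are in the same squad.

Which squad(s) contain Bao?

Bao: Research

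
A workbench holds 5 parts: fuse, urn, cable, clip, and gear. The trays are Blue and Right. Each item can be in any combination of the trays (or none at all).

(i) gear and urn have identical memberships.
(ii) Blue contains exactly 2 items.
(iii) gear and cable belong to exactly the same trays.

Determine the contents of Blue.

Blue = {clip, fuse}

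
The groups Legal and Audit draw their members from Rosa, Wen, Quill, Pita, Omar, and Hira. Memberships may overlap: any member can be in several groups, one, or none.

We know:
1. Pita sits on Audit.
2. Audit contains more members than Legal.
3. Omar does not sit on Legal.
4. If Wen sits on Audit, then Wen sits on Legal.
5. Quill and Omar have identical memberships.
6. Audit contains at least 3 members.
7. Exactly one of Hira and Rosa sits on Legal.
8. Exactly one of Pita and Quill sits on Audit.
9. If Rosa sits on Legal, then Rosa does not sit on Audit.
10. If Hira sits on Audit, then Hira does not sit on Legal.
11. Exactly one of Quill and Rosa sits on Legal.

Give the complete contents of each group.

From (1): Pita ∈ Audit.
From (3): Omar ∉ Legal.
(5): Quill matches Omar: Quill ∉ Legal.
(8) (exactly one): Quill ∉ Audit.
(11) (exactly one): Rosa ∈ Legal.
(5): Omar matches Quill: Omar ∉ Audit.
(7) (exactly one): Hira ∉ Legal.
(9): Rosa ∉ Audit.
(6): only 3 candidates remain for Audit, so all are in.
(4): Wen ∈ Legal.
Suppose Pita ∈ Legal: no assignment then satisfies all the clues, so Pita ∉ Legal.

Legal = {Rosa, Wen}; Audit = {Hira, Pita, Wen}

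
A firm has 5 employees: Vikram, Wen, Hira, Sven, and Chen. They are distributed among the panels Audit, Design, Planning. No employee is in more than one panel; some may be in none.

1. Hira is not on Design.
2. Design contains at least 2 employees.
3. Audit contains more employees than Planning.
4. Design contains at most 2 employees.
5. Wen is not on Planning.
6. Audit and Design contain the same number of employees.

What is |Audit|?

2

From (1): Hira ∉ Design.
From (5): Wen ∉ Planning.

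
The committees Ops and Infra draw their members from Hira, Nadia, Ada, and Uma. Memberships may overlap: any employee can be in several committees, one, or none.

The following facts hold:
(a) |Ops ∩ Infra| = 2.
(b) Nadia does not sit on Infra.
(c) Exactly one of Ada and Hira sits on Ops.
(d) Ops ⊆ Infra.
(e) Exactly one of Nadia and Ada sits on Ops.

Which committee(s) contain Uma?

Uma: Infra, Ops

From (b): Nadia ∉ Infra.
(d) contrapositive: Nadia ∉ Ops.
(e) (exactly one): Ada ∈ Ops.
(c) (exactly one): Hira ∉ Ops.
(d) with Ada ∈ Ops: Ada ∈ Infra.
Suppose Uma ∉ Ops: no assignment then satisfies all the clues, so Uma ∈ Ops.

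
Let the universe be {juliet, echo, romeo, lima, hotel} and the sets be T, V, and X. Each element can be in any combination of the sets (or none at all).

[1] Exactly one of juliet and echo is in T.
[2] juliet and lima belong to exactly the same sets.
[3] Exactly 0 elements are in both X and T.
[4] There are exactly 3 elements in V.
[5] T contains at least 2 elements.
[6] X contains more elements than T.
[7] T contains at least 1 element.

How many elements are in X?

3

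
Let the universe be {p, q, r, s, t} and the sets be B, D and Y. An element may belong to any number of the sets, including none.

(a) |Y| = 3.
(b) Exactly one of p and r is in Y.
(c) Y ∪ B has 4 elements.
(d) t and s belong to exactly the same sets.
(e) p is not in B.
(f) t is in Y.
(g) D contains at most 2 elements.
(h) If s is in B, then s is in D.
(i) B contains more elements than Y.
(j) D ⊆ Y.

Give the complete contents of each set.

B = {q, r, s, t}; D = {s, t}; Y = {r, s, t}

From (e): p ∉ B.
From (f): t ∈ Y.
(d): s matches t: s ∈ Y.
Suppose p ∈ D: no assignment then satisfies all the clues, so p ∉ D.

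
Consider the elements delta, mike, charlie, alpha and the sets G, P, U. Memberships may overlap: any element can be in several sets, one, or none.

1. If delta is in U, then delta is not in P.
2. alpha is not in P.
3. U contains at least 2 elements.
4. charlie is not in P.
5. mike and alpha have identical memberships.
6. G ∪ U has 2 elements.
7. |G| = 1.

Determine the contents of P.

From (2): alpha ∉ P.
From (4): charlie ∉ P.
(5): mike matches alpha: mike ∉ P.
Suppose delta ∈ P: no assignment then satisfies all the clues, so delta ∉ P.

P = {}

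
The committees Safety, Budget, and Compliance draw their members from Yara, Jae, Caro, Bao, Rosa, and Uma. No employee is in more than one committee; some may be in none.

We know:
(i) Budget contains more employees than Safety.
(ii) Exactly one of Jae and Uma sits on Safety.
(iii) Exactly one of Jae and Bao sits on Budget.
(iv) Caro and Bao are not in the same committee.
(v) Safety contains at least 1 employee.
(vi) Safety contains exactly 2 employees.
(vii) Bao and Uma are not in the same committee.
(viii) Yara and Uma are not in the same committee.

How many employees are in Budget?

3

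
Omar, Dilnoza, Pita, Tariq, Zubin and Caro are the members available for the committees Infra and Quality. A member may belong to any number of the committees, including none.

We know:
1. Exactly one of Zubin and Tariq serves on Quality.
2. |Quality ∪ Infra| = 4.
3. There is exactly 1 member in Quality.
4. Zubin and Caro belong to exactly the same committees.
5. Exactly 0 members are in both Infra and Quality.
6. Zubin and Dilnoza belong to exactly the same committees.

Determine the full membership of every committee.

Infra = {Caro, Dilnoza, Zubin}; Quality = {Tariq}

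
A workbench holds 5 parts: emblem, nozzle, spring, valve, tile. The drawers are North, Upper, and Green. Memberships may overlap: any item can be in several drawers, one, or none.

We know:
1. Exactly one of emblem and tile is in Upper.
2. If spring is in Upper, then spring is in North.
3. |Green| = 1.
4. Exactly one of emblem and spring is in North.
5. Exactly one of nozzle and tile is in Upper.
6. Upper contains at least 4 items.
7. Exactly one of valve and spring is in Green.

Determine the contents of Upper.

Upper = {emblem, nozzle, spring, valve}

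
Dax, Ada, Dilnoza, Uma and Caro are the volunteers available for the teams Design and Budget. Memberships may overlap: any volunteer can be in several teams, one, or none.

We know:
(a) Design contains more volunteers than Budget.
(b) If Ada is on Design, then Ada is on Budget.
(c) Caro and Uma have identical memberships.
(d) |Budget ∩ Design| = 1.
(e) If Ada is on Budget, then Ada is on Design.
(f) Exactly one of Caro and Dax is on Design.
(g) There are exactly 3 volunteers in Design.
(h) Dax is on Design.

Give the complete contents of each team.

Design = {Ada, Dax, Dilnoza}; Budget = {Ada}

From (h): Dax ∈ Design.
(f) (exactly one): Caro ∉ Design.
(c): Uma matches Caro: Uma ∉ Design.
(g): only 3 candidates remain for Design, so all are in.
(b): Ada ∈ Budget.
Suppose Dax ∈ Budget: no assignment then satisfies all the clues, so Dax ∉ Budget.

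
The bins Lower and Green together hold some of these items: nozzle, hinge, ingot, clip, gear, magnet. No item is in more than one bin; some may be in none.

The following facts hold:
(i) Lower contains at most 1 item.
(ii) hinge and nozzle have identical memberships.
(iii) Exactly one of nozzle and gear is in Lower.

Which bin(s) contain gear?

gear: Lower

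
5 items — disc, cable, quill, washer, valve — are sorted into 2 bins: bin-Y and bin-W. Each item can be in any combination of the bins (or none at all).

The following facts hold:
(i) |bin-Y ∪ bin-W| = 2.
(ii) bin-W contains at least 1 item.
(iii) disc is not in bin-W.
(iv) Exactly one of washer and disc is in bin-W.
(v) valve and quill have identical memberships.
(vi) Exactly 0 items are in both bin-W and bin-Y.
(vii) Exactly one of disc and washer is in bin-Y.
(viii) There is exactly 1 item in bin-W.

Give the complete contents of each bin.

bin-Y = {disc}; bin-W = {washer}

From (iii): disc ∉ bin-W.
(iv) (exactly one): washer ∈ bin-W.
(viii): bin-W already has 1, so the rest are out.
Suppose disc ∉ bin-Y: no assignment then satisfies all the clues, so disc ∈ bin-Y.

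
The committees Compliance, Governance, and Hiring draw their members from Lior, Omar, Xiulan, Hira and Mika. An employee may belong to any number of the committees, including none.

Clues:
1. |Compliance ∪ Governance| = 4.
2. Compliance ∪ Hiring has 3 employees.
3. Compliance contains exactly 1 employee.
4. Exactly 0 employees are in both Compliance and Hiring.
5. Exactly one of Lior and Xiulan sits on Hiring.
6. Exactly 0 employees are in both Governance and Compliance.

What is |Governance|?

3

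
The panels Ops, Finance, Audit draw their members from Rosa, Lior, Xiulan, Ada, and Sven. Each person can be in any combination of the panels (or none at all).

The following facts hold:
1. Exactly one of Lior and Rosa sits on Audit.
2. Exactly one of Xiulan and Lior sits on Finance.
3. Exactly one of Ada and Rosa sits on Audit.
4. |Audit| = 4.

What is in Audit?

Audit = {Ada, Lior, Sven, Xiulan}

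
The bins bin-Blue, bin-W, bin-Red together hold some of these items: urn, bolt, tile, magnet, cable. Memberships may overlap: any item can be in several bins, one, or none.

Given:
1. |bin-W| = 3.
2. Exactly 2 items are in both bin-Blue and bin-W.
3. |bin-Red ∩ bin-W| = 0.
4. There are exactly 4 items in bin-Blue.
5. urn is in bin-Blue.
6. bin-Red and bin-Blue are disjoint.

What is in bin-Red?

bin-Red = {}

From (5): urn ∈ bin-Blue.
(6) (disjoint): urn ∉ bin-Red.
Suppose bolt ∈ bin-Red: no assignment then satisfies all the clues, so bolt ∉ bin-Red.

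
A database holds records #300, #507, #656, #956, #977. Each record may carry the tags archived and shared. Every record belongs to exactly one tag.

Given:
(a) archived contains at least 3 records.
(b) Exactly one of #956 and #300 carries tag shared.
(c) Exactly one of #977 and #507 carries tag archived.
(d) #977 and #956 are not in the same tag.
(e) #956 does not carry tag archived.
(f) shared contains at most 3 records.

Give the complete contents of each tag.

From (e): #956 ∉ archived.
Only one tag left: #956 ∈ shared.
(b) (exactly one): #300 ∉ shared.
(d): #977 ∉ shared.
Only one tag left: #300 ∈ archived.
Only one tag left: #977 ∈ archived.
(c) (exactly one): #507 ∉ archived.
Only one tag left: #507 ∈ shared.
(a): only 3 candidates remain for archived, so all are in.

archived = {#300, #656, #977}; shared = {#507, #956}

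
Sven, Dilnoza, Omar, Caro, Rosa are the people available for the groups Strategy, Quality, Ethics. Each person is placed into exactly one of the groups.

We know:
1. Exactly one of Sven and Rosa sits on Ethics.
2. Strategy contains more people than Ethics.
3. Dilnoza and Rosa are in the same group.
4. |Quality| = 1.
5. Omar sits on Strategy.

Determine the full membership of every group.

Strategy = {Dilnoza, Omar, Rosa}; Quality = {Caro}; Ethics = {Sven}

From (5): Omar ∈ Strategy.
Suppose Sven ∈ Strategy: no assignment then satisfies all the clues, so Sven ∉ Strategy.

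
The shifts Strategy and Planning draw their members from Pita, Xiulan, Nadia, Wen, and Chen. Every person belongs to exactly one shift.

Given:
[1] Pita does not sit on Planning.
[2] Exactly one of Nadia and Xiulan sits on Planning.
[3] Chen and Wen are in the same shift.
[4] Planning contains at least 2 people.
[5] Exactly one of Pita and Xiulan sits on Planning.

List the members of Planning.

Planning = {Chen, Wen, Xiulan}

From (1): Pita ∉ Planning.
(5) (exactly one): Xiulan ∈ Planning.
Only one shift left: Pita ∈ Strategy.
(2) (exactly one): Nadia ∉ Planning.
Only one shift left: Nadia ∈ Strategy.
Suppose Wen ∉ Planning: no assignment then satisfies all the clues, so Wen ∈ Planning.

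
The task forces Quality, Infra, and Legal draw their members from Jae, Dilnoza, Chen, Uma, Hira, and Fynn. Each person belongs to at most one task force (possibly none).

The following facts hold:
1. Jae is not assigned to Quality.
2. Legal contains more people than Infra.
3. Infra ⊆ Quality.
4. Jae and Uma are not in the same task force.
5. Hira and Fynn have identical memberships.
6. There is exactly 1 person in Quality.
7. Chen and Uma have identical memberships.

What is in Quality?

Quality = {Dilnoza}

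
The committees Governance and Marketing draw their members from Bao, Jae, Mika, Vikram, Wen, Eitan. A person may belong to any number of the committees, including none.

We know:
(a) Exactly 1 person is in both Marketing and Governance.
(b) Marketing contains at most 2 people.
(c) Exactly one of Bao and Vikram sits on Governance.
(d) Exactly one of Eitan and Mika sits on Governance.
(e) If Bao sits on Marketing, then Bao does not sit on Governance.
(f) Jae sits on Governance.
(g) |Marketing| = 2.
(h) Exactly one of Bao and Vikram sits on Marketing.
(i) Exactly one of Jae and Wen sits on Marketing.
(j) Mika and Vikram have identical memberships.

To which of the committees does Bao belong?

Bao: Marketing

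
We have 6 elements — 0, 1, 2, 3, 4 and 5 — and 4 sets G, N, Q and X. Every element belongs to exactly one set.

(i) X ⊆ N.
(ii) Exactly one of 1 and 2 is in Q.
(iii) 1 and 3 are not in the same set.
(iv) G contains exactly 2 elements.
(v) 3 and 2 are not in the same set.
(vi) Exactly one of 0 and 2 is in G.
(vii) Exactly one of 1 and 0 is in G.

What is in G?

G = {0, 3}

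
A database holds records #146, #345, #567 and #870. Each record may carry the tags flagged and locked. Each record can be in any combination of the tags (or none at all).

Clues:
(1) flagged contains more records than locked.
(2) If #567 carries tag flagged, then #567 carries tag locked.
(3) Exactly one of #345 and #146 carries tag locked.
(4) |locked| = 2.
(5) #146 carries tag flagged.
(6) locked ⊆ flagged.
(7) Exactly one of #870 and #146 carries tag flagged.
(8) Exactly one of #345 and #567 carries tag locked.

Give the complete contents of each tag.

flagged = {#146, #345, #567}; locked = {#146, #567}

From (5): #146 ∈ flagged.
(7) (exactly one): #870 ∉ flagged.
(6) contrapositive: #870 ∉ locked.
Suppose #146 ∉ locked: no assignment then satisfies all the clues, so #146 ∈ locked.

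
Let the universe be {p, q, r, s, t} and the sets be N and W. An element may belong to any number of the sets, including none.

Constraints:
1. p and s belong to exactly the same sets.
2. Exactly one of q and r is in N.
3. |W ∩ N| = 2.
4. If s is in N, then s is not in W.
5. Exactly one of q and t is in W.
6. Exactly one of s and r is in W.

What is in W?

W = {r, t}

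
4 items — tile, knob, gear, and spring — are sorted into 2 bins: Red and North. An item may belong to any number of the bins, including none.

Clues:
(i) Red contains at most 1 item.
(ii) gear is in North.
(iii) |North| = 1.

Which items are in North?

From (ii): gear ∈ North.
(iii): North already has 1, so the rest are out.

North = {gear}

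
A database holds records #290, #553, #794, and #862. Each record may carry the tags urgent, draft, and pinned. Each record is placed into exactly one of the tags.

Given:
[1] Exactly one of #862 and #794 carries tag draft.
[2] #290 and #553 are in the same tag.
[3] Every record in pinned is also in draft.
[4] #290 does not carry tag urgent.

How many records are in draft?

From (4): #290 ∉ urgent.
(2): #553 matches #290: #553 ∉ urgent.
Suppose #290 ∉ draft: no assignment then satisfies all the clues, so #290 ∈ draft.

3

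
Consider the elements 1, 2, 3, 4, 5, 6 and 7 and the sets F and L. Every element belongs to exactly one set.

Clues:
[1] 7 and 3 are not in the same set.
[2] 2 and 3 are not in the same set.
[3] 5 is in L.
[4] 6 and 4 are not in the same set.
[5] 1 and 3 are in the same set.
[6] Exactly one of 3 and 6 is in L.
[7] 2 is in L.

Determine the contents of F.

F = {1, 3, 4}

From (3): 5 ∈ L.
From (7): 2 ∈ L.
(2): 3 ∉ L.
(5): 1 matches 3: 1 ∉ L.
(6) (exactly one): 6 ∈ L.
Only one set left: 1 ∈ F.
Only one set left: 3 ∈ F.
(1): 7 ∉ F.
(4): 4 ∉ L.
Only one set left: 4 ∈ F.
Only one set left: 7 ∈ L.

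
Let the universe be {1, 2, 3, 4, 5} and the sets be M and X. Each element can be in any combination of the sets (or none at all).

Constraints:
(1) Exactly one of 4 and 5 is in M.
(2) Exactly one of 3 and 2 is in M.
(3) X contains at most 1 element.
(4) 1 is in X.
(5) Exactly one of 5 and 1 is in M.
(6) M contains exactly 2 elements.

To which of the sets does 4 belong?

4: none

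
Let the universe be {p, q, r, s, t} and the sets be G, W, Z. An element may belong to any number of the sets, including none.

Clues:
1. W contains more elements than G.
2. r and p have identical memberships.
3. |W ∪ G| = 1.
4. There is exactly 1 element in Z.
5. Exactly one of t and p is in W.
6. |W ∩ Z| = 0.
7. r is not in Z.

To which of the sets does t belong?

t: W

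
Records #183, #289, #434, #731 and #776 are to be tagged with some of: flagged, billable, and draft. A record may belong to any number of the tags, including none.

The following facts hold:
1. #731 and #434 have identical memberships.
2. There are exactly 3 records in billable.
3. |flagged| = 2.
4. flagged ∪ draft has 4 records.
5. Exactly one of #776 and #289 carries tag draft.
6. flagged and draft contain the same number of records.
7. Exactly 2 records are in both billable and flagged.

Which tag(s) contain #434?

#434: billable, flagged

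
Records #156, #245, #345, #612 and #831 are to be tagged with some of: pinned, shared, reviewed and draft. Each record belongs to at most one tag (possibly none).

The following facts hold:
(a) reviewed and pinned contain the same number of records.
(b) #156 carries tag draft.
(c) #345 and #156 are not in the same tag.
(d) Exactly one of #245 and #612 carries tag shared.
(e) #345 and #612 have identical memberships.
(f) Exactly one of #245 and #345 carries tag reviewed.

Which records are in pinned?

pinned = {#831}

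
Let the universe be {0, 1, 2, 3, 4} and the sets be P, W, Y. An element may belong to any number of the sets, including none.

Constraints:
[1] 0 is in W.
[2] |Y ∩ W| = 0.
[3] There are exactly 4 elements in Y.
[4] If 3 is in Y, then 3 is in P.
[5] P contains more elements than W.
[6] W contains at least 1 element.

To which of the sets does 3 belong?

3: P, Y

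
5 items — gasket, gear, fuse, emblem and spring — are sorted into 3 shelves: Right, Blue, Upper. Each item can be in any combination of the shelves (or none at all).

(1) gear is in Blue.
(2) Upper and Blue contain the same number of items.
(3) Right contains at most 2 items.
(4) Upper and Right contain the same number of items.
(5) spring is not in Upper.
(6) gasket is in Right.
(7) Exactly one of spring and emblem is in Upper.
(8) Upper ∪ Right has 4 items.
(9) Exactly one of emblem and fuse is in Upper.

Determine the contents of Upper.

Upper = {emblem, gear}

From (1): gear ∈ Blue.
From (5): spring ∉ Upper.
From (6): gasket ∈ Right.
(7) (exactly one): emblem ∈ Upper.
(9) (exactly one): fuse ∉ Upper.
Suppose gasket ∈ Upper: no assignment then satisfies all the clues, so gasket ∉ Upper.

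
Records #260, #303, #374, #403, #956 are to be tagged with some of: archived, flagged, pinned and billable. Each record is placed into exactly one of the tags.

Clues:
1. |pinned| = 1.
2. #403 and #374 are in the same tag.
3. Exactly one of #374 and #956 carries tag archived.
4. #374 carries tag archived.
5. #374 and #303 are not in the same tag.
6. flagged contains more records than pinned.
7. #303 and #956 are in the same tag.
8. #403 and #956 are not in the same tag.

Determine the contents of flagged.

From (4): #374 ∈ archived.
(2): #403 matches #374: #403 ∈ archived.
(3) (exactly one): #956 ∉ archived.
(5): #303 ∉ archived.
Suppose #260 ∈ flagged: no assignment then satisfies all the clues, so #260 ∉ flagged.

flagged = {#303, #956}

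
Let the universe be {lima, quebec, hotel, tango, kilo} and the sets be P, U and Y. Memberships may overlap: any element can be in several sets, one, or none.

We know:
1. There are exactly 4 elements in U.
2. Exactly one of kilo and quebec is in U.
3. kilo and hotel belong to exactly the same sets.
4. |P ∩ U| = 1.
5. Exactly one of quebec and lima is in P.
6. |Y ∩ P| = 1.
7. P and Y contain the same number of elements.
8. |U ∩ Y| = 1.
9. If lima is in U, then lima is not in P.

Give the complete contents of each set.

P = {quebec, tango}; U = {hotel, kilo, lima, tango}; Y = {lima, quebec}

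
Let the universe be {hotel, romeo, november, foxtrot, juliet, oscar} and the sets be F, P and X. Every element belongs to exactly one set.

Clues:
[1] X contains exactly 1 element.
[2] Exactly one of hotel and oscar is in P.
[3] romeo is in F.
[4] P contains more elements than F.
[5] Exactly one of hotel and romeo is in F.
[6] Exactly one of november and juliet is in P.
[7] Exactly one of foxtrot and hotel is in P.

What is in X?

X = {hotel}

From (3): romeo ∈ F.
(5) (exactly one): hotel ∉ F.
Suppose hotel ∉ X: no assignment then satisfies all the clues, so hotel ∈ X.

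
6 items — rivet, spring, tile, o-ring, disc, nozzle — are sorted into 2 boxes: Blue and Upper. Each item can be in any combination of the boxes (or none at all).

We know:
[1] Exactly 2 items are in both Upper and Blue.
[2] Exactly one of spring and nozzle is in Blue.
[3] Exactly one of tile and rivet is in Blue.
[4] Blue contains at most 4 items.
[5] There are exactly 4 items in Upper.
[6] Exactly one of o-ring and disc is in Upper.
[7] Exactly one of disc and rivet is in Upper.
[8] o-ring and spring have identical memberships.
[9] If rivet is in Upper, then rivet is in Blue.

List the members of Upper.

Upper = {nozzle, o-ring, rivet, spring}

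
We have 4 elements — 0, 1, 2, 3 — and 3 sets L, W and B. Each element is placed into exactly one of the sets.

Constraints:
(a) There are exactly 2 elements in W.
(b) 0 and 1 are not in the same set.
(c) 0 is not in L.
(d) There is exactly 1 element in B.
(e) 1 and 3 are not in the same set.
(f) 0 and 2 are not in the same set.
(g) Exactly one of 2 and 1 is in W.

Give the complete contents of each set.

From (c): 0 ∉ L.
Suppose 0 ∈ W: no assignment then satisfies all the clues, so 0 ∉ W.

L = {1}; W = {2, 3}; B = {0}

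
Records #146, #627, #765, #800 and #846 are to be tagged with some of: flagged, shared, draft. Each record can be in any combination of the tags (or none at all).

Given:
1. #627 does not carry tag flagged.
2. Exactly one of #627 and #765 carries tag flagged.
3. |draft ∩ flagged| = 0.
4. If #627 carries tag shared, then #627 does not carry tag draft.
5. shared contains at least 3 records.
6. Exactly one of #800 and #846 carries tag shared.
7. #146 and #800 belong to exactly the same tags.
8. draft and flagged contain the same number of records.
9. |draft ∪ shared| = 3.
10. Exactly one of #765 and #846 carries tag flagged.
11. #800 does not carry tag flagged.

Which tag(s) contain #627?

#627: shared

From (1): #627 ∉ flagged.
From (11): #800 ∉ flagged.
(2) (exactly one): #765 ∈ flagged.
(7): #146 matches #800: #146 ∉ flagged.
(10) (exactly one): #846 ∉ flagged.
Suppose #627 ∉ shared: no assignment then satisfies all the clues, so #627 ∈ shared.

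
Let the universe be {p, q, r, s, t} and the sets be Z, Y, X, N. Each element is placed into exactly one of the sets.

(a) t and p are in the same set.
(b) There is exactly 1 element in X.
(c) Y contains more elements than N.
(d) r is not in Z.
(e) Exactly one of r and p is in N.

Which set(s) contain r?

r: N

From (d): r ∉ Z.
Suppose r ∈ Y: no assignment then satisfies all the clues, so r ∉ Y.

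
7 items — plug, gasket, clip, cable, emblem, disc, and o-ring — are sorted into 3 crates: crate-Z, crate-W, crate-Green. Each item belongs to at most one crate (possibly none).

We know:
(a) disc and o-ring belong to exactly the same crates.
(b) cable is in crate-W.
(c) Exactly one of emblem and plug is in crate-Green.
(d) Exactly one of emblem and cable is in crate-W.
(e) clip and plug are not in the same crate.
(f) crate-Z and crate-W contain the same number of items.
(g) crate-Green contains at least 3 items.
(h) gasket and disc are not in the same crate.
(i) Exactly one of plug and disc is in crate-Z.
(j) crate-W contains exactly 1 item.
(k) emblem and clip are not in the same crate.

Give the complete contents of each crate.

crate-Z = {plug}; crate-W = {cable}; crate-Green = {disc, emblem, o-ring}

From (b): cable ∈ crate-W.
(d) (exactly one): emblem ∉ crate-W.
(j): crate-W already has 1, so the rest are out.
Suppose plug ∉ crate-Z: no assignment then satisfies all the clues, so plug ∈ crate-Z.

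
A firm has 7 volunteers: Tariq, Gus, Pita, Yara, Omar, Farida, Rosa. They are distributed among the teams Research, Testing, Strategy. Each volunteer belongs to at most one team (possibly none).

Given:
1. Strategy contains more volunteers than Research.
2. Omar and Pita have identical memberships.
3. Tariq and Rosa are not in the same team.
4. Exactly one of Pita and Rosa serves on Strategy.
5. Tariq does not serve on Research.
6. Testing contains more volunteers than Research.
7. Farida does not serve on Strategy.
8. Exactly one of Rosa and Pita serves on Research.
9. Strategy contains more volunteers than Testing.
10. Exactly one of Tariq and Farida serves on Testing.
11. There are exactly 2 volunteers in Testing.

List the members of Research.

Research = {Rosa}

From (5): Tariq ∉ Research.
From (7): Farida ∉ Strategy.
Suppose Gus ∈ Research: no assignment then satisfies all the clues, so Gus ∉ Research.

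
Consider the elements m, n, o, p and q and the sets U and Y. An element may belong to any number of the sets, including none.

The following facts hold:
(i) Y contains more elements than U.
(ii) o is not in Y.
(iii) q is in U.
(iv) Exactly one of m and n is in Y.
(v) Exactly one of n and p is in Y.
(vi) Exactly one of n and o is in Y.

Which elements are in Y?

From (ii): o ∉ Y.
From (iii): q ∈ U.
(vi) (exactly one): n ∈ Y.
(iv) (exactly one): m ∉ Y.
(v) (exactly one): p ∉ Y.
Suppose q ∉ Y: no assignment then satisfies all the clues, so q ∈ Y.

Y = {n, q}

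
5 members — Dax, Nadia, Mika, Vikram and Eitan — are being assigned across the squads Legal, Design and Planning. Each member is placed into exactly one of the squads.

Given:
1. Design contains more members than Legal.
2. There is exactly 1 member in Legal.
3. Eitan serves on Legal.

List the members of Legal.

Legal = {Eitan}

From (3): Eitan ∈ Legal.
(2): Legal already has 1, so the rest are out.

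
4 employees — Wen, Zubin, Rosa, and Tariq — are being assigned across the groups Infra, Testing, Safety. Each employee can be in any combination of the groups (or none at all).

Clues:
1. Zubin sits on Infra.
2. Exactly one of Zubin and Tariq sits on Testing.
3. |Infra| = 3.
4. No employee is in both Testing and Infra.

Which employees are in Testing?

From (1): Zubin ∈ Infra.
(4) (disjoint): Zubin ∉ Testing.
(2) (exactly one): Tariq ∈ Testing.
(4) (disjoint): Tariq ∉ Infra.
(3): only 3 candidates remain for Infra, so all are in.
(4) (disjoint): Wen ∉ Testing.
(4) (disjoint): Rosa ∉ Testing.

Testing = {Tariq}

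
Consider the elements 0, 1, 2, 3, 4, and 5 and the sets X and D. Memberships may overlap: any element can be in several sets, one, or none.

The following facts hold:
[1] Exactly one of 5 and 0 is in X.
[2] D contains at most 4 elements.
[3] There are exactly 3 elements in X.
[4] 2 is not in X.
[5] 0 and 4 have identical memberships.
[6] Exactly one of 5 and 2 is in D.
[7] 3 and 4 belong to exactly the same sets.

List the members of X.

X = {0, 3, 4}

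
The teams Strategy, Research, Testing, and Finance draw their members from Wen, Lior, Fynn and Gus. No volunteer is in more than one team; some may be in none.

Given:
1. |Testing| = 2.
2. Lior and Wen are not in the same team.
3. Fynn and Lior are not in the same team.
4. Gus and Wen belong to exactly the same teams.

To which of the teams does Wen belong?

Wen: Testing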